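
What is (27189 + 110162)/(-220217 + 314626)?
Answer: 137351/94409 ≈ 1.4549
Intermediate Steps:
(27189 + 110162)/(-220217 + 314626) = 137351/94409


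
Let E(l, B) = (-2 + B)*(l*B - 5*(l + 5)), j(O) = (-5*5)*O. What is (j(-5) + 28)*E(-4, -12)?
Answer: -92106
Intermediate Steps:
j(O) = -25*O
E(l, B) = (-2 + B)*(-25 - 5*l + B*l) (E(l, B) = (-2 + B)*(B*l - 5*(5 + l)) = (-2 + B)*(B*l + (-25 - 5*l)) = (-2 + B)*(-25 - 5*l + B*l))
(j(-5) + 28)*E(-4, -12) = (-25*(-5) + 28)*(50 - 25*(-12) + 10*(-4) - 4*(-12)**2 - 7*(-12)*(-4)) = (125 + 28)*(50 + 300 - 40 - 4*144 - 336) = 153*(50 + 300 - 40 - 576 - 336) = 153*(-602) = -92106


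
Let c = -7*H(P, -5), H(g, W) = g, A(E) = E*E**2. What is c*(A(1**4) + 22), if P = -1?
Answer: 161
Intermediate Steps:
A(E) = E**3
c = 7 (c = -7*(-1) = 7)
c*(A(1**4) + 22) = 7*((1**4)**3 + 22) = 7*(1**3 + 22) = 7*(1 + 22) = 7*23 = 161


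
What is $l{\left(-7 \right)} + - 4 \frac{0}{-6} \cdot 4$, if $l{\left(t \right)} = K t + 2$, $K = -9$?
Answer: $65$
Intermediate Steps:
$l{\left(t \right)} = 2 - 9 t$ ($l{\left(t \right)} = - 9 t + 2 = 2 - 9 t$)
$l{\left(-7 \right)} + - 4 \frac{0}{-6} \cdot 4 = \left(2 - -63\right) + - 4 \frac{0}{-6} \cdot 4 = \left(2 + 63\right) + - 4 \cdot 0 \left(- \frac{1}{6}\right) 4 = 65 + \left(-4\right) 0 \cdot 4 = 65 + 0 \cdot 4 = 65 + 0 = 65$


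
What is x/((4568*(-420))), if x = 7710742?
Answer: -3855371/959280 ≈ -4.0190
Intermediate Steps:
x/((4568*(-420))) = 7710742/((4568*(-420))) = 7710742/(-1918560) = 7710742*(-1/1918560) = -3855371/959280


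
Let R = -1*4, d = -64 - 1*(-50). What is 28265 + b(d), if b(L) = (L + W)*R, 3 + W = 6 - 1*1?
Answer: 28313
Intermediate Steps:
d = -14 (d = -64 + 50 = -14)
W = 2 (W = -3 + (6 - 1*1) = -3 + (6 - 1) = -3 + 5 = 2)
R = -4
b(L) = -8 - 4*L (b(L) = (L + 2)*(-4) = (2 + L)*(-4) = -8 - 4*L)
28265 + b(d) = 28265 + (-8 - 4*(-14)) = 28265 + (-8 + 56) = 28265 + 48 = 28313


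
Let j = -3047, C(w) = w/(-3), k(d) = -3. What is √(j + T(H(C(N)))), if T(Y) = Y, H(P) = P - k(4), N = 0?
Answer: 2*I*√761 ≈ 55.172*I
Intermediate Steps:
C(w) = -w/3 (C(w) = w*(-⅓) = -w/3)
H(P) = 3 + P (H(P) = P - 1*(-3) = P + 3 = 3 + P)
√(j + T(H(C(N)))) = √(-3047 + (3 - ⅓*0)) = √(-3047 + (3 + 0)) = √(-3047 + 3) = √(-3044) = 2*I*√761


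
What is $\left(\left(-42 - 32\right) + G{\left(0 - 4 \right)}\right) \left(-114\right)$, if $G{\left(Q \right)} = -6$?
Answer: $9120$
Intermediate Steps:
$\left(\left(-42 - 32\right) + G{\left(0 - 4 \right)}\right) \left(-114\right) = \left(\left(-42 - 32\right) - 6\right) \left(-114\right) = \left(-74 - 6\right) \left(-114\right) = \left(-80\right) \left(-114\right) = 9120$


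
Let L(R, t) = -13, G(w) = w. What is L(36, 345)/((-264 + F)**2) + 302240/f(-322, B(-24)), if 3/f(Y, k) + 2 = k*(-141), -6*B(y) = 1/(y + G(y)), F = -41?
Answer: -209990448992/837225 ≈ -2.5082e+5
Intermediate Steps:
B(y) = -1/(12*y) (B(y) = -1/(6*(y + y)) = -1/(2*y)/6 = -1/(12*y))
f(Y, k) = 3/(-2 - 141*k) (f(Y, k) = 3/(-2 + k*(-141)) = 3/(-2 - 141*k))
L(36, 345)/((-264 + F)**2) + 302240/f(-322, B(-24)) = -13/(-264 - 41)**2 + 302240/((-3/(2 + 141*(-1/12/(-24))))) = -13/((-305)**2) + 302240/((-3/(2 + 141*(-1/12*(-1/24))))) = -13/93025 + 302240/((-3/(2 + 141*(1/288)))) = -13*1/93025 + 302240/((-3/(2 + 47/96))) = -13/93025 + 302240/((-3/239/96)) = -13/93025 + 302240/((-3*96/239)) = -13/93025 + 302240/(-288/239) = -13/93025 + 302240*(-239/288) = -13/93025 - 2257355/9 = -209990448992/837225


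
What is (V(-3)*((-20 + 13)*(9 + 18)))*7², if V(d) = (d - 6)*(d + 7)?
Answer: 333396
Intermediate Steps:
V(d) = (-6 + d)*(7 + d)
(V(-3)*((-20 + 13)*(9 + 18)))*7² = ((-42 - 3 + (-3)²)*((-20 + 13)*(9 + 18)))*7² = ((-42 - 3 + 9)*(-7*27))*49 = -36*(-189)*49 = 6804*49 = 333396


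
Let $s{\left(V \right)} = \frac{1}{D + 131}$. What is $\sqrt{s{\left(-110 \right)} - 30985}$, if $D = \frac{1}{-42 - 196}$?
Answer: $\frac{i \sqrt{30117577698939}}{31177} \approx 176.03 i$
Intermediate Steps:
$D = - \frac{1}{238}$ ($D = \frac{1}{-238} = - \frac{1}{238} \approx -0.0042017$)
$s{\left(V \right)} = \frac{238}{31177}$ ($s{\left(V \right)} = \frac{1}{- \frac{1}{238} + 131} = \frac{1}{\frac{31177}{238}} = \frac{238}{31177}$)
$\sqrt{s{\left(-110 \right)} - 30985} = \sqrt{\frac{238}{31177} - 30985} = \sqrt{- \frac{966019107}{31177}} = \frac{i \sqrt{30117577698939}}{31177}$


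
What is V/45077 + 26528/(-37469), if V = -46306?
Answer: -2930842170/1688990113 ≈ -1.7353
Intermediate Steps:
V/45077 + 26528/(-37469) = -46306/45077 + 26528/(-37469) = -46306*1/45077 + 26528*(-1/37469) = -46306/45077 - 26528/37469 = -2930842170/1688990113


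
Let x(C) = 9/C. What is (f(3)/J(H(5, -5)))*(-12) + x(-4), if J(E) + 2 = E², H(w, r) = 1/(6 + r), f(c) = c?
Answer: 135/4 ≈ 33.750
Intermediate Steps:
J(E) = -2 + E²
(f(3)/J(H(5, -5)))*(-12) + x(-4) = (3/(-2 + (1/(6 - 5))²))*(-12) + 9/(-4) = (3/(-2 + (1/1)²))*(-12) + 9*(-¼) = (3/(-2 + 1²))*(-12) - 9/4 = (3/(-2 + 1))*(-12) - 9/4 = (3/(-1))*(-12) - 9/4 = (3*(-1))*(-12) - 9/4 = -3*(-12) - 9/4 = 36 - 9/4 = 135/4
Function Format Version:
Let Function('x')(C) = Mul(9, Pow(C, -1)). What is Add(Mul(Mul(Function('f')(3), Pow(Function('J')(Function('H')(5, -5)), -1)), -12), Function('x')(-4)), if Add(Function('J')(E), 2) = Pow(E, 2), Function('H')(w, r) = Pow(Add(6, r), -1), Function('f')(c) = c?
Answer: Rational(135, 4) ≈ 33.750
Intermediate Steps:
Function('J')(E) = Add(-2, Pow(E, 2))
Add(Mul(Mul(Function('f')(3), Pow(Function('J')(Function('H')(5, -5)), -1)), -12), Function('x')(-4)) = Add(Mul(Mul(3, Pow(Add(-2, Pow(Pow(Add(6, -5), -1), 2)), -1)), -12), Mul(9, Pow(-4, -1))) = Add(Mul(Mul(3, Pow(Add(-2, Pow(Pow(1, -1), 2)), -1)), -12), Mul(9, Rational(-1, 4))) = Add(Mul(Mul(3, Pow(Add(-2, Pow(1, 2)), -1)), -12), Rational(-9, 4)) = Add(Mul(Mul(3, Pow(Add(-2, 1), -1)), -12), Rational(-9, 4)) = Add(Mul(Mul(3, Pow(-1, -1)), -12), Rational(-9, 4)) = Add(Mul(Mul(3, -1), -12), Rational(-9, 4)) = Add(Mul(-3, -12), Rational(-9, 4)) = Add(36, Rational(-9, 4)) = Rational(135, 4)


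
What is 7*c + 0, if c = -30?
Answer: -210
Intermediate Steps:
7*c + 0 = 7*(-30) + 0 = -210 + 0 = -210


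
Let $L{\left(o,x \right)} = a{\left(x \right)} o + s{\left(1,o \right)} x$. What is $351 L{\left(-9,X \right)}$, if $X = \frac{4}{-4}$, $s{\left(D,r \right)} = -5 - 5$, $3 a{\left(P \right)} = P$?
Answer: $4563$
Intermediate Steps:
$a{\left(P \right)} = \frac{P}{3}$
$s{\left(D,r \right)} = -10$ ($s{\left(D,r \right)} = -5 - 5 = -10$)
$X = -1$ ($X = 4 \left(- \frac{1}{4}\right) = -1$)
$L{\left(o,x \right)} = - 10 x + \frac{o x}{3}$ ($L{\left(o,x \right)} = \frac{x}{3} o - 10 x = \frac{o x}{3} - 10 x = - 10 x + \frac{o x}{3}$)
$351 L{\left(-9,X \right)} = 351 \cdot \frac{1}{3} \left(-1\right) \left(-30 - 9\right) = 351 \cdot \frac{1}{3} \left(-1\right) \left(-39\right) = 351 \cdot 13 = 4563$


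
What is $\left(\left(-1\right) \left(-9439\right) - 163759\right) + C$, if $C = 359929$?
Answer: $205609$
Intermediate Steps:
$\left(\left(-1\right) \left(-9439\right) - 163759\right) + C = \left(\left(-1\right) \left(-9439\right) - 163759\right) + 359929 = \left(9439 - 163759\right) + 359929 = -154320 + 359929 = 205609$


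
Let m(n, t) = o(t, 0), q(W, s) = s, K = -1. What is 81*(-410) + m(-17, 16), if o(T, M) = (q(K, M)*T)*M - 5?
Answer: -33215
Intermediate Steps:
o(T, M) = -5 + T*M**2 (o(T, M) = (M*T)*M - 5 = T*M**2 - 5 = -5 + T*M**2)
m(n, t) = -5 (m(n, t) = -5 + t*0**2 = -5 + t*0 = -5 + 0 = -5)
81*(-410) + m(-17, 16) = 81*(-410) - 5 = -33210 - 5 = -33215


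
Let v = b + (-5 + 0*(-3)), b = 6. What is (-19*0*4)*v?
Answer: 0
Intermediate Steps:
v = 1 (v = 6 + (-5 + 0*(-3)) = 6 + (-5 + 0) = 6 - 5 = 1)
(-19*0*4)*v = -19*0*4*1 = -0*1 = -19*0*1 = 0*1 = 0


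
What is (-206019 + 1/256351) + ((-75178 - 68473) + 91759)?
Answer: -66115742760/256351 ≈ -2.5791e+5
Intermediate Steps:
(-206019 + 1/256351) + ((-75178 - 68473) + 91759) = (-206019 + 1/256351) + (-143651 + 91759) = -52813176668/256351 - 51892 = -66115742760/256351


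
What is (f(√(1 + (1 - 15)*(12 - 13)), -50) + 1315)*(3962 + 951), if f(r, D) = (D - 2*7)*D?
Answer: 22182195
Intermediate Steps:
f(r, D) = D*(-14 + D) (f(r, D) = (D - 1*14)*D = (D - 14)*D = (-14 + D)*D = D*(-14 + D))
(f(√(1 + (1 - 15)*(12 - 13)), -50) + 1315)*(3962 + 951) = (-50*(-14 - 50) + 1315)*(3962 + 951) = (-50*(-64) + 1315)*4913 = (3200 + 1315)*4913 = 4515*4913 = 22182195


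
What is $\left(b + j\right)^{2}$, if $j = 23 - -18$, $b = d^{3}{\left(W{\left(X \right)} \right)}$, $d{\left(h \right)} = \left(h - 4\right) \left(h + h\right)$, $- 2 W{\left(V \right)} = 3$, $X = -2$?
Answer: $\frac{1315150225}{64} \approx 2.0549 \cdot 10^{7}$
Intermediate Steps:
$W{\left(V \right)} = - \frac{3}{2}$ ($W{\left(V \right)} = \left(- \frac{1}{2}\right) 3 = - \frac{3}{2}$)
$d{\left(h \right)} = 2 h \left(-4 + h\right)$ ($d{\left(h \right)} = \left(-4 + h\right) 2 h = 2 h \left(-4 + h\right)$)
$b = \frac{35937}{8}$ ($b = \left(2 \left(- \frac{3}{2}\right) \left(-4 - \frac{3}{2}\right)\right)^{3} = \left(2 \left(- \frac{3}{2}\right) \left(- \frac{11}{2}\right)\right)^{3} = \left(\frac{33}{2}\right)^{3} = \frac{35937}{8} \approx 4492.1$)
$j = 41$ ($j = 23 + 18 = 41$)
$\left(b + j\right)^{2} = \left(\frac{35937}{8} + 41\right)^{2} = \left(\frac{36265}{8}\right)^{2} = \frac{1315150225}{64}$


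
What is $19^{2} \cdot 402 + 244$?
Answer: $145366$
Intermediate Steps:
$19^{2} \cdot 402 + 244 = 361 \cdot 402 + 244 = 145122 + 244 = 145366$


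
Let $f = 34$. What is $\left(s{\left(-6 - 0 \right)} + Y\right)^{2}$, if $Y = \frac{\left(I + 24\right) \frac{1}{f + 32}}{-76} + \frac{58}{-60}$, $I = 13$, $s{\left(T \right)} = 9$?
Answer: $\frac{4502007409}{69889600} \approx 64.416$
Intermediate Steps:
$Y = - \frac{8143}{8360}$ ($Y = \frac{\left(13 + 24\right) \frac{1}{34 + 32}}{-76} + \frac{58}{-60} = \frac{37}{66} \left(- \frac{1}{76}\right) + 58 \left(- \frac{1}{60}\right) = 37 \cdot \frac{1}{66} \left(- \frac{1}{76}\right) - \frac{29}{30} = \frac{37}{66} \left(- \frac{1}{76}\right) - \frac{29}{30} = - \frac{37}{5016} - \frac{29}{30} = - \frac{8143}{8360} \approx -0.97404$)
$\left(s{\left(-6 - 0 \right)} + Y\right)^{2} = \left(9 - \frac{8143}{8360}\right)^{2} = \left(\frac{67097}{8360}\right)^{2} = \frac{4502007409}{69889600}$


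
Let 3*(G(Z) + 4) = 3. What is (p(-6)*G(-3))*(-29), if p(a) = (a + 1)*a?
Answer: 2610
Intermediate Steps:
G(Z) = -3 (G(Z) = -4 + (⅓)*3 = -4 + 1 = -3)
p(a) = a*(1 + a) (p(a) = (1 + a)*a = a*(1 + a))
(p(-6)*G(-3))*(-29) = (-6*(1 - 6)*(-3))*(-29) = (-6*(-5)*(-3))*(-29) = (30*(-3))*(-29) = -90*(-29) = 2610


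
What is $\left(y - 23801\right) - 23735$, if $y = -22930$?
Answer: $-70466$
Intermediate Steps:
$\left(y - 23801\right) - 23735 = \left(-22930 - 23801\right) - 23735 = -46731 - 23735 = -70466$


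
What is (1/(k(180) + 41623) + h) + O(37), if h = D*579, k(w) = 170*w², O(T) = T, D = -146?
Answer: -468926494630/5549623 ≈ -84497.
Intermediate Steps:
h = -84534 (h = -146*579 = -84534)
(1/(k(180) + 41623) + h) + O(37) = (1/(170*180² + 41623) - 84534) + 37 = (1/(170*32400 + 41623) - 84534) + 37 = (1/(5508000 + 41623) - 84534) + 37 = (1/5549623 - 84534) + 37 = -469131830681/5549623 + 37 = -468926494630/5549623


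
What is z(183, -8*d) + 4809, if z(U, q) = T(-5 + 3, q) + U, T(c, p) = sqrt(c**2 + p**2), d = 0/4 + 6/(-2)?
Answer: 4992 + 2*sqrt(145) ≈ 5016.1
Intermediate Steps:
d = -3 (d = 0*(1/4) + 6*(-1/2) = 0 - 3 = -3)
z(U, q) = U + sqrt(4 + q**2) (z(U, q) = sqrt((-5 + 3)**2 + q**2) + U = sqrt((-2)**2 + q**2) + U = sqrt(4 + q**2) + U = U + sqrt(4 + q**2))
z(183, -8*d) + 4809 = (183 + sqrt(4 + (-8*(-3))**2)) + 4809 = (183 + sqrt(4 + 24**2)) + 4809 = (183 + sqrt(4 + 576)) + 4809 = (183 + sqrt(580)) + 4809 = (183 + 2*sqrt(145)) + 4809 = 4992 + 2*sqrt(145)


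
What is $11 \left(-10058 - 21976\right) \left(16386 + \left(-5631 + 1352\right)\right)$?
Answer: $-4266192018$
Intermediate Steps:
$11 \left(-10058 - 21976\right) \left(16386 + \left(-5631 + 1352\right)\right) = 11 \left(- 32034 \left(16386 - 4279\right)\right) = 11 \left(\left(-32034\right) 12107\right) = 11 \left(-387835638\right) = -4266192018$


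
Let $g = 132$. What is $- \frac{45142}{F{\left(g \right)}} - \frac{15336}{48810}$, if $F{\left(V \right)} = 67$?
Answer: $- \frac{367401422}{545045} \approx -674.08$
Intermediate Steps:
$- \frac{45142}{F{\left(g \right)}} - \frac{15336}{48810} = - \frac{45142}{67} - \frac{15336}{48810} = \left(-45142\right) \frac{1}{67} - \frac{2556}{8135} = - \frac{45142}{67} - \frac{2556}{8135} = - \frac{367401422}{545045}$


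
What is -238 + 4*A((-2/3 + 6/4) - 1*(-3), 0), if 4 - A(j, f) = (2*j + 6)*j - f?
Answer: -3884/9 ≈ -431.56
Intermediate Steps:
A(j, f) = 4 + f - j*(6 + 2*j) (A(j, f) = 4 - ((2*j + 6)*j - f) = 4 - ((6 + 2*j)*j - f) = 4 - (j*(6 + 2*j) - f) = 4 - (-f + j*(6 + 2*j)) = 4 + (f - j*(6 + 2*j)) = 4 + f - j*(6 + 2*j))
-238 + 4*A((-2/3 + 6/4) - 1*(-3), 0) = -238 + 4*(4 + 0 - 6*((-2/3 + 6/4) - 1*(-3)) - 2*((-2/3 + 6/4) - 1*(-3))**2) = -238 + 4*(4 + 0 - 6*((-2*1/3 + 6*(1/4)) + 3) - 2*((-2*1/3 + 6*(1/4)) + 3)**2) = -238 + 4*(4 + 0 - 6*((-2/3 + 3/2) + 3) - 2*((-2/3 + 3/2) + 3)**2) = -238 + 4*(4 + 0 - 6*(5/6 + 3) - 2*(5/6 + 3)**2) = -238 + 4*(4 + 0 - 6*23/6 - 2*(23/6)**2) = -238 + 4*(4 + 0 - 23 - 2*529/36) = -238 + 4*(4 + 0 - 23 - 529/18) = -238 + 4*(-871/18) = -238 - 1742/9 = -3884/9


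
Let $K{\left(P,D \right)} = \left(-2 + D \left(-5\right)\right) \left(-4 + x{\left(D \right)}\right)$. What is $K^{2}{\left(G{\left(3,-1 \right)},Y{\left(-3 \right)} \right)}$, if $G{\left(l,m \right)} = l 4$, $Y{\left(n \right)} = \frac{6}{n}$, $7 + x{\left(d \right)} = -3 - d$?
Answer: $9216$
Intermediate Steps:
$x{\left(d \right)} = -10 - d$ ($x{\left(d \right)} = -7 - \left(3 + d\right) = -10 - d$)
$G{\left(l,m \right)} = 4 l$
$K{\left(P,D \right)} = \left(-14 - D\right) \left(-2 - 5 D\right)$ ($K{\left(P,D \right)} = \left(-2 + D \left(-5\right)\right) \left(-4 - \left(10 + D\right)\right) = \left(-2 - 5 D\right) \left(-14 - D\right) = \left(-14 - D\right) \left(-2 - 5 D\right)$)
$K^{2}{\left(G{\left(3,-1 \right)},Y{\left(-3 \right)} \right)} = \left(28 + 5 \left(\frac{6}{-3}\right)^{2} + 72 \frac{6}{-3}\right)^{2} = \left(28 + 5 \left(6 \left(- \frac{1}{3}\right)\right)^{2} + 72 \cdot 6 \left(- \frac{1}{3}\right)\right)^{2} = \left(28 + 5 \left(-2\right)^{2} + 72 \left(-2\right)\right)^{2} = \left(28 + 5 \cdot 4 - 144\right)^{2} = \left(28 + 20 - 144\right)^{2} = \left(-96\right)^{2} = 9216$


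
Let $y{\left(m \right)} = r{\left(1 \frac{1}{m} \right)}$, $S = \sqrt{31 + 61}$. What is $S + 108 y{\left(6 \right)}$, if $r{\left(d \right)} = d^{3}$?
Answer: $\frac{1}{2} + 2 \sqrt{23} \approx 10.092$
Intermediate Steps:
$S = 2 \sqrt{23}$ ($S = \sqrt{92} = 2 \sqrt{23} \approx 9.5917$)
$y{\left(m \right)} = \frac{1}{m^{3}}$ ($y{\left(m \right)} = \left(1 \frac{1}{m}\right)^{3} = \left(\frac{1}{m}\right)^{3} = \frac{1}{m^{3}}$)
$S + 108 y{\left(6 \right)} = 2 \sqrt{23} + \frac{108}{216} = 2 \sqrt{23} + 108 \cdot \frac{1}{216} = 2 \sqrt{23} + \frac{1}{2} = \frac{1}{2} + 2 \sqrt{23}$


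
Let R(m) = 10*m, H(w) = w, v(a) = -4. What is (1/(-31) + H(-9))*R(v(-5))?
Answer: 11200/31 ≈ 361.29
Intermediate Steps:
(1/(-31) + H(-9))*R(v(-5)) = (1/(-31) - 9)*(10*(-4)) = (-1/31 - 9)*(-40) = -280/31*(-40) = 11200/31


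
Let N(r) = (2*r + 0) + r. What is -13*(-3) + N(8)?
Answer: 63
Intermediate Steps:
N(r) = 3*r (N(r) = 2*r + r = 3*r)
-13*(-3) + N(8) = -13*(-3) + 3*8 = 39 + 24 = 63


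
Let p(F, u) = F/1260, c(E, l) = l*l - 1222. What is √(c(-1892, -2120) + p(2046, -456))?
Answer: 19*√548889810/210 ≈ 2119.7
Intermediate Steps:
c(E, l) = -1222 + l² (c(E, l) = l² - 1222 = -1222 + l²)
p(F, u) = F/1260 (p(F, u) = F*(1/1260) = F/1260)
√(c(-1892, -2120) + p(2046, -456)) = √((-1222 + (-2120)²) + (1/1260)*2046) = √((-1222 + 4494400) + 341/210) = √(4493178 + 341/210) = √(943567721/210) = 19*√548889810/210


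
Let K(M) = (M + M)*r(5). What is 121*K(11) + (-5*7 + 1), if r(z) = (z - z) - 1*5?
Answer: -13344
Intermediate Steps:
r(z) = -5 (r(z) = 0 - 5 = -5)
K(M) = -10*M (K(M) = (M + M)*(-5) = (2*M)*(-5) = -10*M)
121*K(11) + (-5*7 + 1) = 121*(-10*11) + (-5*7 + 1) = 121*(-110) + (-35 + 1) = -13310 - 34 = -13344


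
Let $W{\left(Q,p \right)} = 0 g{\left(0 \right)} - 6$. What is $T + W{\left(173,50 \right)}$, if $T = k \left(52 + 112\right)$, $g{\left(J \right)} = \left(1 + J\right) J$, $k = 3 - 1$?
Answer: $322$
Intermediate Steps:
$k = 2$ ($k = 3 - 1 = 2$)
$g{\left(J \right)} = J \left(1 + J\right)$
$T = 328$ ($T = 2 \left(52 + 112\right) = 2 \cdot 164 = 328$)
$W{\left(Q,p \right)} = -6$ ($W{\left(Q,p \right)} = 0 \cdot 0 \left(1 + 0\right) - 6 = 0 \cdot 0 \cdot 1 - 6 = 0 \cdot 0 - 6 = 0 - 6 = -6$)
$T + W{\left(173,50 \right)} = 328 - 6 = 322$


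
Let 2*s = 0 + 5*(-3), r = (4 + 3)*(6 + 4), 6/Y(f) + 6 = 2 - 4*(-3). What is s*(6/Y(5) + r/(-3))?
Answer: 115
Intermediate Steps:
Y(f) = ¾ (Y(f) = 6/(-6 + (2 - 4*(-3))) = 6/(-6 + (2 + 12)) = 6/(-6 + 14) = 6/8 = 6*(⅛) = ¾)
r = 70 (r = 7*10 = 70)
s = -15/2 (s = (0 + 5*(-3))/2 = (0 - 15)/2 = (½)*(-15) = -15/2 ≈ -7.5000)
s*(6/Y(5) + r/(-3)) = -15*(6/(¾) + 70/(-3))/2 = -15*(6*(4/3) + 70*(-⅓))/2 = -15*(8 - 70/3)/2 = -15/2*(-46/3) = 115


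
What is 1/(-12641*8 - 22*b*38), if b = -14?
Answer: -1/89424 ≈ -1.1183e-5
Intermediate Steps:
1/(-12641*8 - 22*b*38) = 1/(-12641*8 - 22*(-14)*38) = 1/(-101128 + 308*38) = 1/(-101128 + 11704) = 1/(-89424) = -1/89424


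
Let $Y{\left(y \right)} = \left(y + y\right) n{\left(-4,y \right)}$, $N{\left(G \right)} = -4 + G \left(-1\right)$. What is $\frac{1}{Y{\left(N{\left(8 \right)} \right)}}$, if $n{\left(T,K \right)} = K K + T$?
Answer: $- \frac{1}{3360} \approx -0.00029762$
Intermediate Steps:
$N{\left(G \right)} = -4 - G$
$n{\left(T,K \right)} = T + K^{2}$ ($n{\left(T,K \right)} = K^{2} + T = T + K^{2}$)
$Y{\left(y \right)} = 2 y \left(-4 + y^{2}\right)$ ($Y{\left(y \right)} = \left(y + y\right) \left(-4 + y^{2}\right) = 2 y \left(-4 + y^{2}\right)$)
$\frac{1}{Y{\left(N{\left(8 \right)} \right)}} = \frac{1}{2 \left(-4 - 8\right) \left(-4 + \left(-4 - 8\right)^{2}\right)} = \frac{1}{2 \left(-12\right) \left(-4 + \left(-12\right)^{2}\right)} = \frac{1}{2 \left(-12\right) \left(-4 + 144\right)} = \frac{1}{2 \left(-12\right) 140} = \frac{1}{-3360} = - \frac{1}{3360}$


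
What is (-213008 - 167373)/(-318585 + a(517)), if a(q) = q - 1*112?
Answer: 380381/318180 ≈ 1.1955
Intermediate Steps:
a(q) = -112 + q (a(q) = q - 112 = -112 + q)
(-213008 - 167373)/(-318585 + a(517)) = (-213008 - 167373)/(-318585 + (-112 + 517)) = -380381/(-318585 + 405) = -380381/(-318180) = -380381*(-1/318180) = 380381/318180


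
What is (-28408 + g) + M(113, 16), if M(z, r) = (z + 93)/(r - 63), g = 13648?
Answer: -693926/47 ≈ -14764.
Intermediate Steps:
M(z, r) = (93 + z)/(-63 + r)
(-28408 + g) + M(113, 16) = (-28408 + 13648) + (93 + 113)/(-63 + 16) = -14760 + 206/(-47) = -14760 - 1/47*206 = -14760 - 206/47 = -693926/47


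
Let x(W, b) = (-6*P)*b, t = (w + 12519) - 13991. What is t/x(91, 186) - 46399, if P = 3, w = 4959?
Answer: -155347339/3348 ≈ -46400.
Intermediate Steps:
t = 3487 (t = (4959 + 12519) - 13991 = 17478 - 13991 = 3487)
x(W, b) = -18*b (x(W, b) = (-6*3)*b = -18*b)
t/x(91, 186) - 46399 = 3487/((-18*186)) - 46399 = 3487/(-3348) - 46399 = 3487*(-1/3348) - 46399 = -3487/3348 - 46399 = -155347339/3348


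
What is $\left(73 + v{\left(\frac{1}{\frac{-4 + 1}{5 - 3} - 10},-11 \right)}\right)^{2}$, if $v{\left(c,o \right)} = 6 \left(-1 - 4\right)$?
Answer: $1849$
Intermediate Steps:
$v{\left(c,o \right)} = -30$ ($v{\left(c,o \right)} = 6 \left(-5\right) = -30$)
$\left(73 + v{\left(\frac{1}{\frac{-4 + 1}{5 - 3} - 10},-11 \right)}\right)^{2} = \left(73 - 30\right)^{2} = 43^{2} = 1849$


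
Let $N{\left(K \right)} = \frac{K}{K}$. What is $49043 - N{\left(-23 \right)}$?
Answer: $49042$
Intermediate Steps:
$N{\left(K \right)} = 1$
$49043 - N{\left(-23 \right)} = 49043 - 1 = 49042$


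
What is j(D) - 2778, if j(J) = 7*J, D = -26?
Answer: -2960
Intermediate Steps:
j(D) - 2778 = 7*(-26) - 2778 = -182 - 2778 = -2960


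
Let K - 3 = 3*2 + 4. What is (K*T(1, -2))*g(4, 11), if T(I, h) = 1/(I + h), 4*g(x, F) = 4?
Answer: -13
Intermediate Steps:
g(x, F) = 1 (g(x, F) = (1/4)*4 = 1)
K = 13 (K = 3 + (3*2 + 4) = 3 + (6 + 4) = 3 + 10 = 13)
(K*T(1, -2))*g(4, 11) = (13/(1 - 2))*1 = (13/(-1))*1 = (13*(-1))*1 = -13*1 = -13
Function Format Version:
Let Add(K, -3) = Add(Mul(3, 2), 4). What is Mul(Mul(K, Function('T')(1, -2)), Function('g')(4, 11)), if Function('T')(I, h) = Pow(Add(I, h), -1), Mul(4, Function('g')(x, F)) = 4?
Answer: -13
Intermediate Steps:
Function('g')(x, F) = 1 (Function('g')(x, F) = Mul(Rational(1, 4), 4) = 1)
K = 13 (K = Add(3, Add(Mul(3, 2), 4)) = Add(3, Add(6, 4)) = Add(3, 10) = 13)
Mul(Mul(K, Function('T')(1, -2)), Function('g')(4, 11)) = Mul(Mul(13, Pow(Add(1, -2), -1)), 1) = Mul(Mul(13, Pow(-1, -1)), 1) = Mul(Mul(13, -1), 1) = Mul(-13, 1) = -13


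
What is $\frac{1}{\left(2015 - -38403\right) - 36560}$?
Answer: $\frac{1}{3858} \approx 0.0002592$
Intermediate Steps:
$\frac{1}{\left(2015 - -38403\right) - 36560} = \frac{1}{\left(2015 + 38403\right) - 36560} = \frac{1}{40418 - 36560} = \frac{1}{3858}$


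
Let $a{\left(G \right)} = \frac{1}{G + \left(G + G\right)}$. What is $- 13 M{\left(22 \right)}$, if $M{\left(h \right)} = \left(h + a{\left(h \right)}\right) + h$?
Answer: $- \frac{37765}{66} \approx -572.2$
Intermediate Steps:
$a{\left(G \right)} = \frac{1}{3 G}$ ($a{\left(G \right)} = \frac{1}{G + 2 G} = \frac{1}{3 G}$)
$M{\left(h \right)} = 2 h + \frac{1}{3 h}$ ($M{\left(h \right)} = \left(h + \frac{1}{3 h}\right) + h = 2 h + \frac{1}{3 h}$)
$- 13 M{\left(22 \right)} = - 13 \left(2 \cdot 22 + \frac{1}{3 \cdot 22}\right) = - 13 \left(44 + \frac{1}{3} \cdot \frac{1}{22}\right) = - 13 \left(44 + \frac{1}{66}\right) = \left(-13\right) \frac{2905}{66} = - \frac{37765}{66}$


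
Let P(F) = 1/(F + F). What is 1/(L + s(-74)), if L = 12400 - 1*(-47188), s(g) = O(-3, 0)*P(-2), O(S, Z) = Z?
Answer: 1/59588 ≈ 1.6782e-5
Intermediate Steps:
P(F) = 1/(2*F)
s(g) = 0 (s(g) = 0*((1/2)/(-2)) = 0*((1/2)*(-1/2)) = 0*(-1/4) = 0)
L = 59588 (L = 12400 + 47188 = 59588)
1/(L + s(-74)) = 1/(59588 + 0) = 1/59588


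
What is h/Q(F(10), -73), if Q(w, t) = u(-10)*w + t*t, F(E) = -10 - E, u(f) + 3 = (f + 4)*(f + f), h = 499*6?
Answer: 2994/2989 ≈ 1.0017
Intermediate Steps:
h = 2994
u(f) = -3 + 2*f*(4 + f) (u(f) = -3 + (f + 4)*(f + f) = -3 + (4 + f)*(2*f) = -3 + 2*f*(4 + f))
Q(w, t) = t**2 + 117*w (Q(w, t) = (-3 + 2*(-10)**2 + 8*(-10))*w + t*t = (-3 + 2*100 - 80)*w + t**2 = (-3 + 200 - 80)*w + t**2 = 117*w + t**2 = t**2 + 117*w)
h/Q(F(10), -73) = 2994/((-73)**2 + 117*(-10 - 1*10)) = 2994/(5329 + 117*(-10 - 10)) = 2994/(5329 + 117*(-20)) = 2994/(5329 - 2340) = 2994/2989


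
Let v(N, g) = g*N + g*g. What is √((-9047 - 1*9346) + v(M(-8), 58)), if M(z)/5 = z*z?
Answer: √3531 ≈ 59.422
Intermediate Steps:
M(z) = 5*z² (M(z) = 5*(z*z) = 5*z²)
v(N, g) = g² + N*g (v(N, g) = N*g + g² = g² + N*g)
√((-9047 - 1*9346) + v(M(-8), 58)) = √((-9047 - 1*9346) + 58*(5*(-8)² + 58)) = √((-9047 - 9346) + 58*(5*64 + 58)) = √(-18393 + 58*(320 + 58)) = √(-18393 + 58*378) = √(-18393 + 21924) = √3531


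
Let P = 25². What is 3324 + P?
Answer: 3949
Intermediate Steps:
P = 625
3324 + P = 3324 + 625 = 3949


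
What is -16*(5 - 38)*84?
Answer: 44352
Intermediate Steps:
-16*(5 - 38)*84 = -16*(-33)*84 = 528*84 = 44352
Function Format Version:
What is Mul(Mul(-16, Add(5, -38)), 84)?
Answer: 44352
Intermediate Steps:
Mul(Mul(-16, Add(5, -38)), 84) = Mul(Mul(-16, -33), 84) = Mul(528, 84) = 44352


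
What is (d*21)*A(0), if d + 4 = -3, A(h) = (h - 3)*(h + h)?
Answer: 0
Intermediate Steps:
A(h) = 2*h*(-3 + h) (A(h) = (-3 + h)*(2*h) = 2*h*(-3 + h))
d = -7 (d = -4 - 3 = -7)
(d*21)*A(0) = (-7*21)*(2*0*(-3 + 0)) = -294*0*(-3) = -147*0 = 0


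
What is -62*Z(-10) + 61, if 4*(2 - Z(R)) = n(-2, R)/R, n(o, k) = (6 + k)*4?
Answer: -191/5 ≈ -38.200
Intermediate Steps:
n(o, k) = 24 + 4*k
Z(R) = 2 - (24 + 4*R)/(4*R)
-62*Z(-10) + 61 = -62*(-6 - 10)/(-10) + 61 = -(-31)*(-16)/5 + 61 = -62*8/5 + 61 = -496/5 + 61 = -191/5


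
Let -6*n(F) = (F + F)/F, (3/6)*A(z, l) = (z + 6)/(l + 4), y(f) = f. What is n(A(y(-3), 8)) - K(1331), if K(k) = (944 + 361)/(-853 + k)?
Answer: -4393/1434 ≈ -3.0635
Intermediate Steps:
A(z, l) = 2*(6 + z)/(4 + l) (A(z, l) = 2*((z + 6)/(l + 4)) = 2*((6 + z)/(4 + l)) = 2*(6 + z)/(4 + l))
K(k) = 1305/(-853 + k)
n(F) = -⅓ (n(F) = -(F + F)/(6*F) = -2*F/(6*F) = -⅙*2 = -⅓)
n(A(y(-3), 8)) - K(1331) = -⅓ - 1305/(-853 + 1331) = -⅓ - 1305/478 = -4393/1434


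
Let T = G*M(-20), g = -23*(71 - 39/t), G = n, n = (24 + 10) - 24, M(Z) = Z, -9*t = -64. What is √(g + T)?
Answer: I*√109239/8 ≈ 41.314*I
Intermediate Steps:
t = 64/9 (t = -⅑*(-64) = 64/9 ≈ 7.1111)
n = 10 (n = 34 - 24 = 10)
G = 10
g = -96439/64 (g = -23*(71 - 39/64/9) = -23*(71 - 39*9/64) = -23*(71 - 351/64) = -23*4193/64 = -96439/64 ≈ -1506.9)
T = -200 (T = 10*(-20) = -200)
√(g + T) = √(-96439/64 - 200) = √(-109239/64) = I*√109239/8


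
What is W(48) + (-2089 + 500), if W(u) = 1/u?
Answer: -76271/48 ≈ -1589.0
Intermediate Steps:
W(48) + (-2089 + 500) = 1/48 + (-2089 + 500) = 1/48 - 1589 = -76271/48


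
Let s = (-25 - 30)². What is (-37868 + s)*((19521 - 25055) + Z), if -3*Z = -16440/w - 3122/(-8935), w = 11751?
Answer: 20244013621078352/104995185 ≈ 1.9281e+8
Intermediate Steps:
s = 3025 (s = (-55)² = 3025)
Z = 36734926/104995185 (Z = -(-16440/11751 - 3122/(-8935))/3 = -(-16440*1/11751 - 3122*(-1/8935))/3 = -(-5480/3917 + 3122/8935)/3 = -⅓*(-36734926/34998395) = 36734926/104995185 ≈ 0.34987)
(-37868 + s)*((19521 - 25055) + Z) = (-37868 + 3025)*((19521 - 25055) + 36734926/104995185) = -34843*(-5534 + 36734926/104995185) = -34843*(-581006618864/104995185) = 20244013621078352/104995185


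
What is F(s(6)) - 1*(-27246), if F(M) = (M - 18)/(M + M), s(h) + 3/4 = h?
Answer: 381427/14 ≈ 27245.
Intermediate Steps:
s(h) = -¾ + h
F(M) = (-18 + M)/(2*M) (F(M) = (-18 + M)/((2*M)) = (-18 + M)*(1/(2*M)) = (-18 + M)/(2*M))
F(s(6)) - 1*(-27246) = (-18 + (-¾ + 6))/(2*(-¾ + 6)) - 1*(-27246) = (-18 + 21/4)/(2*(21/4)) + 27246 = (½)*(4/21)*(-51/4) + 27246 = -17/14 + 27246 = 381427/14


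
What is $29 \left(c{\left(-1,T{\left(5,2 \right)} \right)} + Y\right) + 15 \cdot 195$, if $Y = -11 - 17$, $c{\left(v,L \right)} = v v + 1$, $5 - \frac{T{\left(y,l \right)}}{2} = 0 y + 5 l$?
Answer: $2171$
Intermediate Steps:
$T{\left(y,l \right)} = 10 - 10 l$ ($T{\left(y,l \right)} = 10 - 2 \left(0 y + 5 l\right) = 10 - 2 \left(0 + 5 l\right) = 10 - 2 \cdot 5 l = 10 - 10 l$)
$c{\left(v,L \right)} = 1 + v^{2}$ ($c{\left(v,L \right)} = v^{2} + 1 = 1 + v^{2}$)
$Y = -28$ ($Y = -11 - 17 = -28$)
$29 \left(c{\left(-1,T{\left(5,2 \right)} \right)} + Y\right) + 15 \cdot 195 = 29 \left(\left(1 + \left(-1\right)^{2}\right) - 28\right) + 15 \cdot 195 = 29 \left(\left(1 + 1\right) - 28\right) + 2925 = 29 \left(2 - 28\right) + 2925 = 29 \left(-26\right) + 2925 = -754 + 2925 = 2171$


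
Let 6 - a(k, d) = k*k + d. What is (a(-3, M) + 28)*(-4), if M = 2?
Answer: -92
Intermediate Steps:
a(k, d) = 6 - d - k² (a(k, d) = 6 - (k*k + d) = 6 - (k² + d) = 6 - (d + k²) = 6 + (-d - k²) = 6 - d - k²)
(a(-3, M) + 28)*(-4) = ((6 - 1*2 - 1*(-3)²) + 28)*(-4) = ((6 - 2 - 1*9) + 28)*(-4) = ((6 - 2 - 9) + 28)*(-4) = (-5 + 28)*(-4) = 23*(-4) = -92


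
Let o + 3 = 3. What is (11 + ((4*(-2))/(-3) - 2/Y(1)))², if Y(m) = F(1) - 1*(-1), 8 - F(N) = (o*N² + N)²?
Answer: 25921/144 ≈ 180.01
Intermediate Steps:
o = 0 (o = -3 + 3 = 0)
F(N) = 8 - N² (F(N) = 8 - (0*N² + N)² = 8 - (0 + N)² = 8 - N²)
Y(m) = 8 (Y(m) = (8 - 1*1²) - 1*(-1) = (8 - 1*1) + 1 = (8 - 1) + 1 = 7 + 1 = 8)
(11 + ((4*(-2))/(-3) - 2/Y(1)))² = (11 + ((4*(-2))/(-3) - 2/8))² = (11 + (-8*(-⅓) - 2*⅛))² = (11 + (8/3 - ¼))² = (11 + 29/12)² = (161/12)² = 25921/144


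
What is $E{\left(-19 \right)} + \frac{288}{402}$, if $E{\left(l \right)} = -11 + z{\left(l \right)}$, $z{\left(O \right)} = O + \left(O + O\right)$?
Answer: $- \frac{4508}{67} \approx -67.284$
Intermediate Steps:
$z{\left(O \right)} = 3 O$ ($z{\left(O \right)} = O + 2 O = 3 O$)
$E{\left(l \right)} = -11 + 3 l$
$E{\left(-19 \right)} + \frac{288}{402} = \left(-11 + 3 \left(-19\right)\right) + \frac{288}{402} = \left(-11 - 57\right) + 288 \cdot \frac{1}{402} = -68 + \frac{48}{67} = - \frac{4508}{67}$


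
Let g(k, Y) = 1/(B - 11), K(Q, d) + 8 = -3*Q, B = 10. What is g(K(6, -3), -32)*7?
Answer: -7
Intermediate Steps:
K(Q, d) = -8 - 3*Q
g(k, Y) = -1 (g(k, Y) = 1/(10 - 11) = 1/(-1) = -1)
g(K(6, -3), -32)*7 = -1*7 = -7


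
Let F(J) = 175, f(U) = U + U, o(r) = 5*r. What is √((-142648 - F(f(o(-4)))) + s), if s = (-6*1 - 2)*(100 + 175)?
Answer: I*√145023 ≈ 380.82*I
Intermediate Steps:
f(U) = 2*U
s = -2200 (s = (-6 - 2)*275 = -8*275 = -2200)
√((-142648 - F(f(o(-4)))) + s) = √((-142648 - 1*175) - 2200) = √((-142648 - 175) - 2200) = √(-142823 - 2200) = √(-145023) = I*√145023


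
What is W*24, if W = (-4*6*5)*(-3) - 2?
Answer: 8592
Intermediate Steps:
W = 358 (W = -24*5*(-3) - 2 = -120*(-3) - 2 = 360 - 2 = 358)
W*24 = 358*24 = 8592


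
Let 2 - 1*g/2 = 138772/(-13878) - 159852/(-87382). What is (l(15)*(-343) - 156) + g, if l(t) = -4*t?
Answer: 6198148405796/303171849 ≈ 20444.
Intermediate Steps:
g = 6166561820/303171849 (g = 4 - 2*(138772/(-13878) - 159852/(-87382)) = 4 - 2*(138772*(-1/13878) - 159852*(-1/87382)) = 4 - 2*(-69386/6939 + 79926/43691) = 4 - 2*(-2476937212/303171849) = 4 + 4953874424/303171849 = 6166561820/303171849 ≈ 20.340)
(l(15)*(-343) - 156) + g = (-4*15*(-343) - 156) + 6166561820/303171849 = (-60*(-343) - 156) + 6166561820/303171849 = (20580 - 156) + 6166561820/303171849 = 20424 + 6166561820/303171849 = 6198148405796/303171849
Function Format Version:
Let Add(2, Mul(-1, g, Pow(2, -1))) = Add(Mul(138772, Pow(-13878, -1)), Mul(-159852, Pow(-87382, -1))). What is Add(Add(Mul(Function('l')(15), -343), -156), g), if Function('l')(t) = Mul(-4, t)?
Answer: Rational(6198148405796, 303171849) ≈ 20444.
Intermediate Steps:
g = Rational(6166561820, 303171849) (g = Add(4, Mul(-2, Add(Mul(138772, Pow(-13878, -1)), Mul(-159852, Pow(-87382, -1))))) = Add(4, Mul(-2, Add(Mul(138772, Rational(-1, 13878)), Mul(-159852, Rational(-1, 87382))))) = Add(4, Mul(-2, Add(Rational(-69386, 6939), Rational(79926, 43691)))) = Add(4, Mul(-2, Rational(-2476937212, 303171849))) = Add(4, Rational(4953874424, 303171849)) = Rational(6166561820, 303171849) ≈ 20.340)
Add(Add(Mul(Function('l')(15), -343), -156), g) = Add(Add(Mul(Mul(-4, 15), -343), -156), Rational(6166561820, 303171849)) = Add(Add(Mul(-60, -343), -156), Rational(6166561820, 303171849)) = Add(Add(20580, -156), Rational(6166561820, 303171849)) = Add(20424, Rational(6166561820, 303171849)) = Rational(6198148405796, 303171849)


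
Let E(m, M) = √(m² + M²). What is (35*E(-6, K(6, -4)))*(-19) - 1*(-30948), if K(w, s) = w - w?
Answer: 26958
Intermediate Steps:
K(w, s) = 0
E(m, M) = √(M² + m²)
(35*E(-6, K(6, -4)))*(-19) - 1*(-30948) = (35*√(0² + (-6)²))*(-19) - 1*(-30948) = (35*√(0 + 36))*(-19) + 30948 = (35*√36)*(-19) + 30948 = (35*6)*(-19) + 30948 = 210*(-19) + 30948 = -3990 + 30948 = 26958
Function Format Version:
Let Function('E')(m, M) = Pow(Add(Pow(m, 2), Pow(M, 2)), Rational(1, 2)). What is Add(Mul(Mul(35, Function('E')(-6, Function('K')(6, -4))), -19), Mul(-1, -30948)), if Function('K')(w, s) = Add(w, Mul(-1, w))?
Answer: 26958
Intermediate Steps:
Function('K')(w, s) = 0
Function('E')(m, M) = Pow(Add(Pow(M, 2), Pow(m, 2)), Rational(1, 2))
Add(Mul(Mul(35, Function('E')(-6, Function('K')(6, -4))), -19), Mul(-1, -30948)) = Add(Mul(Mul(35, Pow(Add(Pow(0, 2), Pow(-6, 2)), Rational(1, 2))), -19), Mul(-1, -30948)) = Add(Mul(Mul(35, Pow(Add(0, 36), Rational(1, 2))), -19), 30948) = Add(Mul(Mul(35, Pow(36, Rational(1, 2))), -19), 30948) = Add(Mul(Mul(35, 6), -19), 30948) = Add(Mul(210, -19), 30948) = Add(-3990, 30948) = 26958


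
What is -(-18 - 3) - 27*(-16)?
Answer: 453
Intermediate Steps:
-(-18 - 3) - 27*(-16) = -1*(-21) + 432 = 21 + 432 = 453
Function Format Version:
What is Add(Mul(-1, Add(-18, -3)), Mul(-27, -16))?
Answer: 453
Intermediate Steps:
Add(Mul(-1, Add(-18, -3)), Mul(-27, -16)) = Add(Mul(-1, -21), 432) = Add(21, 432) = 453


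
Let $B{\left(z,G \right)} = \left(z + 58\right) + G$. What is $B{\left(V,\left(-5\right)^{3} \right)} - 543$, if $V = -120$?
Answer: $-730$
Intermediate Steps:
$B{\left(z,G \right)} = 58 + G + z$ ($B{\left(z,G \right)} = \left(58 + z\right) + G = 58 + G + z$)
$B{\left(V,\left(-5\right)^{3} \right)} - 543 = \left(58 + \left(-5\right)^{3} - 120\right) - 543 = \left(58 - 125 - 120\right) - 543 = -187 - 543 = -730$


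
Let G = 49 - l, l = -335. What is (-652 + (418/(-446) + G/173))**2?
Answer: 630212472865089/1488339241 ≈ 4.2343e+5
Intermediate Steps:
G = 384 (G = 49 - 1*(-335) = 49 + 335 = 384)
(-652 + (418/(-446) + G/173))**2 = (-652 + (418/(-446) + 384/173))**2 = (-652 + (418*(-1/446) + 384*(1/173)))**2 = (-652 + (-209/223 + 384/173))**2 = (-652 + 49475/38579)**2 = (-25104033/38579)**2 = 630212472865089/1488339241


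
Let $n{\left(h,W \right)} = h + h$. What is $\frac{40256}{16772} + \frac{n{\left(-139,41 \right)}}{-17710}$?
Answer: $\frac{1830603}{757735} \approx 2.4159$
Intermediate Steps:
$n{\left(h,W \right)} = 2 h$
$\frac{40256}{16772} + \frac{n{\left(-139,41 \right)}}{-17710} = \frac{40256}{16772} + \frac{2 \left(-139\right)}{-17710} = 40256 \cdot \frac{1}{16772} - - \frac{139}{8855} = \frac{10064}{4193} + \frac{139}{8855} = \frac{1830603}{757735}$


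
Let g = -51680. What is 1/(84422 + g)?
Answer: 1/32742 ≈ 3.0542e-5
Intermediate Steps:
1/(84422 + g) = 1/(84422 - 51680) = 1/32742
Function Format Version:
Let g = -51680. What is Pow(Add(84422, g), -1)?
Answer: Rational(1, 32742) ≈ 3.0542e-5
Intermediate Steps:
Pow(Add(84422, g), -1) = Pow(Add(84422, -51680), -1) = Pow(32742, -1) = Rational(1, 32742)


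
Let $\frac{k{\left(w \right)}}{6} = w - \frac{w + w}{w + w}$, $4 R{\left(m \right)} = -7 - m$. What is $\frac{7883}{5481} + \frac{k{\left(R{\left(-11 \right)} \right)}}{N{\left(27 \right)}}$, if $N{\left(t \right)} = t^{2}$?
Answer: $\frac{7883}{5481} \approx 1.4382$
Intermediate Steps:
$R{\left(m \right)} = - \frac{7}{4} - \frac{m}{4}$ ($R{\left(m \right)} = \frac{-7 - m}{4} = - \frac{7}{4} - \frac{m}{4}$)
$k{\left(w \right)} = -6 + 6 w$ ($k{\left(w \right)} = 6 \left(w - \frac{w + w}{w + w}\right) = 6 \left(w - \frac{2 w}{2 w}\right) = 6 \left(w - 2 w \frac{1}{2 w}\right) = 6 \left(w - 1\right) = 6 \left(-1 + w\right) = -6 + 6 w$)
$\frac{7883}{5481} + \frac{k{\left(R{\left(-11 \right)} \right)}}{N{\left(27 \right)}} = \frac{7883}{5481} + \frac{-6 + 6 \left(- \frac{7}{4} - - \frac{11}{4}\right)}{27^{2}} = 7883 \cdot \frac{1}{5481} + \frac{-6 + 6 \left(- \frac{7}{4} + \frac{11}{4}\right)}{729} = \frac{7883}{5481} + \left(-6 + 6 \cdot 1\right) \frac{1}{729} = \frac{7883}{5481} + \left(-6 + 6\right) \frac{1}{729} = \frac{7883}{5481} + 0 \cdot \frac{1}{729} = \frac{7883}{5481} + 0 = \frac{7883}{5481}$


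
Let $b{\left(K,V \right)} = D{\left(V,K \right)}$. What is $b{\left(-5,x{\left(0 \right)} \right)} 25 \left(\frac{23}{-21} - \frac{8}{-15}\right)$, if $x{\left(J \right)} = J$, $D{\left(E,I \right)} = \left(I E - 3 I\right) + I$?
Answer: $- \frac{2950}{21} \approx -140.48$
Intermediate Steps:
$D{\left(E,I \right)} = - 2 I + E I$ ($D{\left(E,I \right)} = \left(E I - 3 I\right) + I = \left(- 3 I + E I\right) + I = - 2 I + E I$)
$b{\left(K,V \right)} = K \left(-2 + V\right)$
$b{\left(-5,x{\left(0 \right)} \right)} 25 \left(\frac{23}{-21} - \frac{8}{-15}\right) = - 5 \left(-2 + 0\right) 25 \left(\frac{23}{-21} - \frac{8}{-15}\right) = \left(-5\right) \left(-2\right) 25 \left(23 \left(- \frac{1}{21}\right) - - \frac{8}{15}\right) = 10 \cdot 25 \left(- \frac{23}{21} + \frac{8}{15}\right) = 250 \left(- \frac{59}{105}\right) = - \frac{2950}{21}$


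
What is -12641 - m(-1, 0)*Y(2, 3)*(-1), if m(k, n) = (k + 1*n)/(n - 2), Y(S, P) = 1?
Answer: -25281/2 ≈ -12641.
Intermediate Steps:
m(k, n) = (k + n)/(-2 + n)
-12641 - m(-1, 0)*Y(2, 3)*(-1) = -12641 - ((-1 + 0)/(-2 + 0))*1*(-1) = -12641 - (-1/(-2))*1*(-1) = -12641 - -½*(-1)*1*(-1) = -12641 - (½)*1*(-1) = -12641 - (-1)/2 = -12641 - 1*(-½) = -12641 + ½ = -25281/2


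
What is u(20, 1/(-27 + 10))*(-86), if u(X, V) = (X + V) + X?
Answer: -58394/17 ≈ -3434.9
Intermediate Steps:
u(X, V) = V + 2*X (u(X, V) = (V + X) + X = V + 2*X)
u(20, 1/(-27 + 10))*(-86) = (1/(-27 + 10) + 2*20)*(-86) = (1/(-17) + 40)*(-86) = (-1/17 + 40)*(-86) = (679/17)*(-86) = -58394/17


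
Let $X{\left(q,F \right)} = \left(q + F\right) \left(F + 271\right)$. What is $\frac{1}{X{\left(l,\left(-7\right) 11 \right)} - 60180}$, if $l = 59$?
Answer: $- \frac{1}{63672} \approx -1.5705 \cdot 10^{-5}$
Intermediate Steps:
$X{\left(q,F \right)} = \left(271 + F\right) \left(F + q\right)$ ($X{\left(q,F \right)} = \left(F + q\right) \left(271 + F\right) = \left(271 + F\right) \left(F + q\right)$)
$\frac{1}{X{\left(l,\left(-7\right) 11 \right)} - 60180} = \frac{1}{\left(\left(\left(-7\right) 11\right)^{2} + 271 \left(\left(-7\right) 11\right) + 271 \cdot 59 + \left(-7\right) 11 \cdot 59\right) - 60180} = \frac{1}{\left(\left(-77\right)^{2} + 271 \left(-77\right) + 15989 - 4543\right) - 60180} = \frac{1}{\left(5929 - 20867 + 15989 - 4543\right) - 60180} = \frac{1}{-3492 - 60180} = \frac{1}{-63672} = - \frac{1}{63672}$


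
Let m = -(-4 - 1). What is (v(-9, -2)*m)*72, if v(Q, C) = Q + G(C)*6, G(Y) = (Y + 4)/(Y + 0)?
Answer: -5400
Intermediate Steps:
G(Y) = (4 + Y)/Y
m = 5 (m = -1*(-5) = 5)
v(Q, C) = Q + 6*(4 + C)/C (v(Q, C) = Q + ((4 + C)/C)*6 = Q + 6*(4 + C)/C)
(v(-9, -2)*m)*72 = ((6 - 9 + 24/(-2))*5)*72 = ((6 - 9 + 24*(-1/2))*5)*72 = ((6 - 9 - 12)*5)*72 = -15*5*72 = -75*72 = -5400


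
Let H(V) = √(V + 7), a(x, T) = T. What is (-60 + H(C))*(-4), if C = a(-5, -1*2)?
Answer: 240 - 4*√5 ≈ 231.06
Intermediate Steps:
C = -2 (C = -1*2 = -2)
H(V) = √(7 + V)
(-60 + H(C))*(-4) = (-60 + √(7 - 2))*(-4) = (-60 + √5)*(-4) = 240 - 4*√5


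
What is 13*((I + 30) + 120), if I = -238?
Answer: -1144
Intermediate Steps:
13*((I + 30) + 120) = 13*((-238 + 30) + 120) = 13*(-208 + 120) = 13*(-88) = -1144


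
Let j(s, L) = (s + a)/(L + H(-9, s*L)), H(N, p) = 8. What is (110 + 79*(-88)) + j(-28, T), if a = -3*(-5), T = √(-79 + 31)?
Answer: (-27368*√3 + 54749*I)/(4*(√3 - 2*I)) ≈ -6842.9 + 0.80417*I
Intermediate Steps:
T = 4*I*√3 (T = √(-48) = 4*I*√3 ≈ 6.9282*I)
a = 15
j(s, L) = (15 + s)/(8 + L) (j(s, L) = (s + 15)/(L + 8) = (15 + s)/(8 + L))
(110 + 79*(-88)) + j(-28, T) = (110 + 79*(-88)) + (15 - 28)/(8 + 4*I*√3) = (110 - 6952) - 13/(8 + 4*I*√3) = -6842 - 13/(8 + 4*I*√3)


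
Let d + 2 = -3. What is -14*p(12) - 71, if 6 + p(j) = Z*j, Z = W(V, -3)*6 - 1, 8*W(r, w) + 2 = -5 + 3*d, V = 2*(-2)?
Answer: 2953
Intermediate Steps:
d = -5 (d = -2 - 3 = -5)
V = -4
W(r, w) = -11/4 (W(r, w) = -1/4 + (-5 + 3*(-5))/8 = -1/4 + (-5 - 15)/8 = -1/4 + (1/8)*(-20) = -1/4 - 5/2 = -11/4)
Z = -35/2 (Z = -11/4*6 - 1 = -33/2 - 1 = -35/2 ≈ -17.500)
p(j) = -6 - 35*j/2
-14*p(12) - 71 = -14*(-6 - 35/2*12) - 71 = -14*(-6 - 210) - 71 = -14*(-216) - 71 = 3024 - 71 = 2953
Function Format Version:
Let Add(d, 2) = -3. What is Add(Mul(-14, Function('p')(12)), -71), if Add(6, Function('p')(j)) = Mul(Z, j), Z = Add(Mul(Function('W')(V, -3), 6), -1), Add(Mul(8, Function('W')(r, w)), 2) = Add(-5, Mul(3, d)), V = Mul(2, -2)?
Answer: 2953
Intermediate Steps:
d = -5 (d = Add(-2, -3) = -5)
V = -4
Function('W')(r, w) = Rational(-11, 4) (Function('W')(r, w) = Add(Rational(-1, 4), Mul(Rational(1, 8), Add(-5, Mul(3, -5)))) = Add(Rational(-1, 4), Mul(Rational(1, 8), Add(-5, -15))) = Add(Rational(-1, 4), Mul(Rational(1, 8), -20)) = Add(Rational(-1, 4), Rational(-5, 2)) = Rational(-11, 4))
Z = Rational(-35, 2) (Z = Add(Mul(Rational(-11, 4), 6), -1) = Add(Rational(-33, 2), -1) = Rational(-35, 2) ≈ -17.500)
Function('p')(j) = Add(-6, Mul(Rational(-35, 2), j))
Add(Mul(-14, Function('p')(12)), -71) = Add(Mul(-14, Add(-6, Mul(Rational(-35, 2), 12))), -71) = Add(Mul(-14, Add(-6, -210)), -71) = Add(Mul(-14, -216), -71) = Add(3024, -71) = 2953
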